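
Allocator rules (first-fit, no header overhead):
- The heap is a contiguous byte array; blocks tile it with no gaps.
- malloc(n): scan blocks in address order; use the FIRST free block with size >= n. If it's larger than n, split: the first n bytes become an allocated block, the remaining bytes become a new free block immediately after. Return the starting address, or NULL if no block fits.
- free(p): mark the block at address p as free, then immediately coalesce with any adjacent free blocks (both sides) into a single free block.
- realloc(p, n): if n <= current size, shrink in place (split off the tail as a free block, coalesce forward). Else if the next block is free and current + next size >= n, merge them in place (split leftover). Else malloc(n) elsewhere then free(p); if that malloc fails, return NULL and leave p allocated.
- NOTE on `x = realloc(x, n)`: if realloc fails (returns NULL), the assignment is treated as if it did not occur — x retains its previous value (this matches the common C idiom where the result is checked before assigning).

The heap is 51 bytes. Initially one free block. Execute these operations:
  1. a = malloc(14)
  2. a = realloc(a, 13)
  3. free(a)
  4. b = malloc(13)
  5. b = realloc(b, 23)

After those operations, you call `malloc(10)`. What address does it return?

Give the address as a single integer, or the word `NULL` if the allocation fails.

Op 1: a = malloc(14) -> a = 0; heap: [0-13 ALLOC][14-50 FREE]
Op 2: a = realloc(a, 13) -> a = 0; heap: [0-12 ALLOC][13-50 FREE]
Op 3: free(a) -> (freed a); heap: [0-50 FREE]
Op 4: b = malloc(13) -> b = 0; heap: [0-12 ALLOC][13-50 FREE]
Op 5: b = realloc(b, 23) -> b = 0; heap: [0-22 ALLOC][23-50 FREE]
malloc(10): first-fit scan over [0-22 ALLOC][23-50 FREE] -> 23

Answer: 23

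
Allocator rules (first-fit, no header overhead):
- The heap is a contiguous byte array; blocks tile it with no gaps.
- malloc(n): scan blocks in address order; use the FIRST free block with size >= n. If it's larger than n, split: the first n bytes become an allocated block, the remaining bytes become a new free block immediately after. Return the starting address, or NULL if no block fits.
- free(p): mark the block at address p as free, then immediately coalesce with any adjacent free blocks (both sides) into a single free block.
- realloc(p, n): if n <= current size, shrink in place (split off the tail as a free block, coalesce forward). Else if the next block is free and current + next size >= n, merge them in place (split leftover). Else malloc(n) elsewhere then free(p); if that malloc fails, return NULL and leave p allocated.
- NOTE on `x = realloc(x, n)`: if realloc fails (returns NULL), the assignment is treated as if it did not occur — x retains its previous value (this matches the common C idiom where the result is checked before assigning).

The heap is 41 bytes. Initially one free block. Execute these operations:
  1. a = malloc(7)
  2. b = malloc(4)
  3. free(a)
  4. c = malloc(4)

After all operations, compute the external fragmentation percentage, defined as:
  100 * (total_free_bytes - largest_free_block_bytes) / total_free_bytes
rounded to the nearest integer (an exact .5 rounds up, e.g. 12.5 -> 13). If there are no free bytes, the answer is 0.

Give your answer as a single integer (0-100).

Op 1: a = malloc(7) -> a = 0; heap: [0-6 ALLOC][7-40 FREE]
Op 2: b = malloc(4) -> b = 7; heap: [0-6 ALLOC][7-10 ALLOC][11-40 FREE]
Op 3: free(a) -> (freed a); heap: [0-6 FREE][7-10 ALLOC][11-40 FREE]
Op 4: c = malloc(4) -> c = 0; heap: [0-3 ALLOC][4-6 FREE][7-10 ALLOC][11-40 FREE]
Free blocks: [3 30] total_free=33 largest=30 -> 100*(33-30)/33 = 300/33 ≈ 9.091 -> rounds to 9

Answer: 9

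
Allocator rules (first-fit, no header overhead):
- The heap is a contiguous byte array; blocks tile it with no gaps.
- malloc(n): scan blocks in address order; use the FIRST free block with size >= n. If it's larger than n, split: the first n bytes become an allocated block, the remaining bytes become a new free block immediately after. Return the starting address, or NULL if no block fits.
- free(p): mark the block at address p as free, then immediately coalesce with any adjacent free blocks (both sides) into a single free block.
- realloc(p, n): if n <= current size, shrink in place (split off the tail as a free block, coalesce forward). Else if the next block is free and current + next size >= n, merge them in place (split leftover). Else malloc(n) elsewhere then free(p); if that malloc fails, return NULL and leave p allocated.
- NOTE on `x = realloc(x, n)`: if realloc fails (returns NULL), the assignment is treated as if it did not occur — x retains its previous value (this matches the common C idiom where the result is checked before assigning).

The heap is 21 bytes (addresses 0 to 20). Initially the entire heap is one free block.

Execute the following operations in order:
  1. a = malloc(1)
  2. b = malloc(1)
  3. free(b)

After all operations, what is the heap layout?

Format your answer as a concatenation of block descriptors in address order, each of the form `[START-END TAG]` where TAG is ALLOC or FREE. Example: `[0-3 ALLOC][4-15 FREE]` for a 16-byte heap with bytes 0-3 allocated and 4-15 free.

Op 1: a = malloc(1) -> a = 0; heap: [0-0 ALLOC][1-20 FREE]
Op 2: b = malloc(1) -> b = 1; heap: [0-0 ALLOC][1-1 ALLOC][2-20 FREE]
Op 3: free(b) -> (freed b); heap: [0-0 ALLOC][1-20 FREE]

Answer: [0-0 ALLOC][1-20 FREE]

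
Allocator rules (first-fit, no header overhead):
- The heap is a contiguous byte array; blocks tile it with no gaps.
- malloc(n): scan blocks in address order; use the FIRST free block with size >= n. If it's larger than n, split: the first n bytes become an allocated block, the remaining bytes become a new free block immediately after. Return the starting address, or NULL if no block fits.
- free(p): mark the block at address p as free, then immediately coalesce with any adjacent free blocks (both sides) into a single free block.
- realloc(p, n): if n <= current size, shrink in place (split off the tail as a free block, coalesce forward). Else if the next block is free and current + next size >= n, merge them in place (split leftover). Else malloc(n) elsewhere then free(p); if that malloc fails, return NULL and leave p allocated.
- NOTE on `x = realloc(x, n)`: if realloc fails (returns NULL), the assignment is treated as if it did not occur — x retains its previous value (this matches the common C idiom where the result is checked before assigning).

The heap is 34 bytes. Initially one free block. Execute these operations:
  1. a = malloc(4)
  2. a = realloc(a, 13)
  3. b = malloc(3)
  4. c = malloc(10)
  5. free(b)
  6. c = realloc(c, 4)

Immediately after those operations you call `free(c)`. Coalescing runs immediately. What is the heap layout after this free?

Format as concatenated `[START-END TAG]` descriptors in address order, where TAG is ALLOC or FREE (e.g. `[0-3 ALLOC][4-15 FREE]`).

Op 1: a = malloc(4) -> a = 0; heap: [0-3 ALLOC][4-33 FREE]
Op 2: a = realloc(a, 13) -> a = 0; heap: [0-12 ALLOC][13-33 FREE]
Op 3: b = malloc(3) -> b = 13; heap: [0-12 ALLOC][13-15 ALLOC][16-33 FREE]
Op 4: c = malloc(10) -> c = 16; heap: [0-12 ALLOC][13-15 ALLOC][16-25 ALLOC][26-33 FREE]
Op 5: free(b) -> (freed b); heap: [0-12 ALLOC][13-15 FREE][16-25 ALLOC][26-33 FREE]
Op 6: c = realloc(c, 4) -> c = 16; heap: [0-12 ALLOC][13-15 FREE][16-19 ALLOC][20-33 FREE]
free(c): c = 16 -> block [16-19 ALLOC]; mark free, coalesce with adjacent free neighbors -> [0-12 ALLOC][13-33 FREE]

Answer: [0-12 ALLOC][13-33 FREE]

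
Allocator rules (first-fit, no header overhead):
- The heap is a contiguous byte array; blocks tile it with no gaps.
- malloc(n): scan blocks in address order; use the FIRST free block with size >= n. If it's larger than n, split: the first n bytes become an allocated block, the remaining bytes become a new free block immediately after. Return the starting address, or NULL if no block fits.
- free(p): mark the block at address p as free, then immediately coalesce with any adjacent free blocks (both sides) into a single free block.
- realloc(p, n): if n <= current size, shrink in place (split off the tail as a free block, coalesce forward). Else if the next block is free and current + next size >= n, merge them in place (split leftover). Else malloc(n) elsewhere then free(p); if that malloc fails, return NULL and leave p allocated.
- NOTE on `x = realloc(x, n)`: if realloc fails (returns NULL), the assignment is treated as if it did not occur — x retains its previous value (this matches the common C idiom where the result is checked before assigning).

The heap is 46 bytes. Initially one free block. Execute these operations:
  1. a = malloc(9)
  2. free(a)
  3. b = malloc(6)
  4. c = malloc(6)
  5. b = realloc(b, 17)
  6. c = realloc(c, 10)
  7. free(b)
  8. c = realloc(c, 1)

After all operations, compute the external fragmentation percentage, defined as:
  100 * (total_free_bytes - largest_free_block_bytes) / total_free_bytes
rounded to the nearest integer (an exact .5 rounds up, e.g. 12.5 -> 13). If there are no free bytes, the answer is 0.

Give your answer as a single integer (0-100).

Answer: 36

Derivation:
Op 1: a = malloc(9) -> a = 0; heap: [0-8 ALLOC][9-45 FREE]
Op 2: free(a) -> (freed a); heap: [0-45 FREE]
Op 3: b = malloc(6) -> b = 0; heap: [0-5 ALLOC][6-45 FREE]
Op 4: c = malloc(6) -> c = 6; heap: [0-5 ALLOC][6-11 ALLOC][12-45 FREE]
Op 5: b = realloc(b, 17) -> b = 12; heap: [0-5 FREE][6-11 ALLOC][12-28 ALLOC][29-45 FREE]
Op 6: c = realloc(c, 10) -> c = 29; heap: [0-11 FREE][12-28 ALLOC][29-38 ALLOC][39-45 FREE]
Op 7: free(b) -> (freed b); heap: [0-28 FREE][29-38 ALLOC][39-45 FREE]
Op 8: c = realloc(c, 1) -> c = 29; heap: [0-28 FREE][29-29 ALLOC][30-45 FREE]
Free blocks: [29 16] total_free=45 largest=29 -> 100*(45-29)/45 = 1600/45 ≈ 35.556 -> rounds to 36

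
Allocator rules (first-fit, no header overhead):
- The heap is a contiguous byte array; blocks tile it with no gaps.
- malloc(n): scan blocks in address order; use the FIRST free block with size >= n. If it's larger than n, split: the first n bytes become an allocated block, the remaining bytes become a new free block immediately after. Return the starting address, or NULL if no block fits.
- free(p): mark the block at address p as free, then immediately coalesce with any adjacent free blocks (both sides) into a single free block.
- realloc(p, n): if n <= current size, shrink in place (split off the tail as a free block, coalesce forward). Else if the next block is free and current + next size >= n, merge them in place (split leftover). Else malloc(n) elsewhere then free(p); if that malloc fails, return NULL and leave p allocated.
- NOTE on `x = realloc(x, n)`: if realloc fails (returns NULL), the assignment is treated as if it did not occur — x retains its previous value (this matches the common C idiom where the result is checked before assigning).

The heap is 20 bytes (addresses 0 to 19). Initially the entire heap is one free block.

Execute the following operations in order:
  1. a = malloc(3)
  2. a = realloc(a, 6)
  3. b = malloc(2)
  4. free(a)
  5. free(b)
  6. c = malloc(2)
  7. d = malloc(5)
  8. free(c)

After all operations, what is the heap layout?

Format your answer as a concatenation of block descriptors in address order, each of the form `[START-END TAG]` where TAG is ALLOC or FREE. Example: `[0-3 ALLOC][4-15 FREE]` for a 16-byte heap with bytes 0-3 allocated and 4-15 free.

Op 1: a = malloc(3) -> a = 0; heap: [0-2 ALLOC][3-19 FREE]
Op 2: a = realloc(a, 6) -> a = 0; heap: [0-5 ALLOC][6-19 FREE]
Op 3: b = malloc(2) -> b = 6; heap: [0-5 ALLOC][6-7 ALLOC][8-19 FREE]
Op 4: free(a) -> (freed a); heap: [0-5 FREE][6-7 ALLOC][8-19 FREE]
Op 5: free(b) -> (freed b); heap: [0-19 FREE]
Op 6: c = malloc(2) -> c = 0; heap: [0-1 ALLOC][2-19 FREE]
Op 7: d = malloc(5) -> d = 2; heap: [0-1 ALLOC][2-6 ALLOC][7-19 FREE]
Op 8: free(c) -> (freed c); heap: [0-1 FREE][2-6 ALLOC][7-19 FREE]

Answer: [0-1 FREE][2-6 ALLOC][7-19 FREE]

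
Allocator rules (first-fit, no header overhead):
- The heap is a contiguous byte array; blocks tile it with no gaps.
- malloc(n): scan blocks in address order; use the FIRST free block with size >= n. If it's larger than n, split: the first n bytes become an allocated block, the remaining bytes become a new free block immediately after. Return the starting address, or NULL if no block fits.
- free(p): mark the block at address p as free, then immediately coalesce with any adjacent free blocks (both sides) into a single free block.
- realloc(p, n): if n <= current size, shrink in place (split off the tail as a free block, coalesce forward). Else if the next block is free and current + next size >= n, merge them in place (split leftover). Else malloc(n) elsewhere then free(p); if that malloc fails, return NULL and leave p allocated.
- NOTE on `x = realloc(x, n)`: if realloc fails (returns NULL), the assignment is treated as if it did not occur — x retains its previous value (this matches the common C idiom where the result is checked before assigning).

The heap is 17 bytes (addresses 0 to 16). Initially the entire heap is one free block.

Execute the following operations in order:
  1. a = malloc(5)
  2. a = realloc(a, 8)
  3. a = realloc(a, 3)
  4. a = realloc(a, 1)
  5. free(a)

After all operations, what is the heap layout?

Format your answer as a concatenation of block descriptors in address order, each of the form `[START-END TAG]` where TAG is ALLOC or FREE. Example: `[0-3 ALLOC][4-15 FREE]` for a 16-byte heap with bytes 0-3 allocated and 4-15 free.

Op 1: a = malloc(5) -> a = 0; heap: [0-4 ALLOC][5-16 FREE]
Op 2: a = realloc(a, 8) -> a = 0; heap: [0-7 ALLOC][8-16 FREE]
Op 3: a = realloc(a, 3) -> a = 0; heap: [0-2 ALLOC][3-16 FREE]
Op 4: a = realloc(a, 1) -> a = 0; heap: [0-0 ALLOC][1-16 FREE]
Op 5: free(a) -> (freed a); heap: [0-16 FREE]

Answer: [0-16 FREE]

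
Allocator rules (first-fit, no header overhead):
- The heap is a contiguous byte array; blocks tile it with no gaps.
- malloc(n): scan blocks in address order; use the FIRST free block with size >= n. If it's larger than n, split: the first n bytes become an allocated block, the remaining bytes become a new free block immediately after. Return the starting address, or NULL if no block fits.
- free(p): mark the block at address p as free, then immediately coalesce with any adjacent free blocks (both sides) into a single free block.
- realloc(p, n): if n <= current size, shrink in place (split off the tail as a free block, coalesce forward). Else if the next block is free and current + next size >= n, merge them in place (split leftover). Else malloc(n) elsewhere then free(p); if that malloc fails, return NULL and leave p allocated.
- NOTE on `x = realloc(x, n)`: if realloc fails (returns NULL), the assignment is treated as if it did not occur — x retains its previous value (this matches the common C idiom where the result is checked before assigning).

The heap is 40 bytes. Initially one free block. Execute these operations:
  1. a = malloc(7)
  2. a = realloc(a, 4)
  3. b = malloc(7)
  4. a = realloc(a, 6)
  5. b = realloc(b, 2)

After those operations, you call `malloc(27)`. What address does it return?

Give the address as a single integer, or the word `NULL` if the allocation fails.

Op 1: a = malloc(7) -> a = 0; heap: [0-6 ALLOC][7-39 FREE]
Op 2: a = realloc(a, 4) -> a = 0; heap: [0-3 ALLOC][4-39 FREE]
Op 3: b = malloc(7) -> b = 4; heap: [0-3 ALLOC][4-10 ALLOC][11-39 FREE]
Op 4: a = realloc(a, 6) -> a = 11; heap: [0-3 FREE][4-10 ALLOC][11-16 ALLOC][17-39 FREE]
Op 5: b = realloc(b, 2) -> b = 4; heap: [0-3 FREE][4-5 ALLOC][6-10 FREE][11-16 ALLOC][17-39 FREE]
malloc(27): first-fit scan over [0-3 FREE][4-5 ALLOC][6-10 FREE][11-16 ALLOC][17-39 FREE] -> NULL

Answer: NULL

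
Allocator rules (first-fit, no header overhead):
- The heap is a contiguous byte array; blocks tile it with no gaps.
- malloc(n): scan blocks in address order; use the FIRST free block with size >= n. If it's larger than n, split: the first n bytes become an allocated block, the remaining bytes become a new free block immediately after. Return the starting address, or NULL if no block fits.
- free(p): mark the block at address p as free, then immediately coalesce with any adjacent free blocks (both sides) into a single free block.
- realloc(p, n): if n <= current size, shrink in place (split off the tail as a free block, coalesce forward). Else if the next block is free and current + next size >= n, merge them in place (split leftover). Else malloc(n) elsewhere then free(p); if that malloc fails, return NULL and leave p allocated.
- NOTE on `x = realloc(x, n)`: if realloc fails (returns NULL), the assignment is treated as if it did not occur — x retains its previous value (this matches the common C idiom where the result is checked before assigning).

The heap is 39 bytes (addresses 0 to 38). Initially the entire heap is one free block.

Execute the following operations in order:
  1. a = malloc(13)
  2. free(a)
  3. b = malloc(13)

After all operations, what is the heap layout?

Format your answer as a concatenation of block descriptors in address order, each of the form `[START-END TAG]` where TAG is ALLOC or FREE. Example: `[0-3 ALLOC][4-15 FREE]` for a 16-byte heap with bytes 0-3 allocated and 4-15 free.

Answer: [0-12 ALLOC][13-38 FREE]

Derivation:
Op 1: a = malloc(13) -> a = 0; heap: [0-12 ALLOC][13-38 FREE]
Op 2: free(a) -> (freed a); heap: [0-38 FREE]
Op 3: b = malloc(13) -> b = 0; heap: [0-12 ALLOC][13-38 FREE]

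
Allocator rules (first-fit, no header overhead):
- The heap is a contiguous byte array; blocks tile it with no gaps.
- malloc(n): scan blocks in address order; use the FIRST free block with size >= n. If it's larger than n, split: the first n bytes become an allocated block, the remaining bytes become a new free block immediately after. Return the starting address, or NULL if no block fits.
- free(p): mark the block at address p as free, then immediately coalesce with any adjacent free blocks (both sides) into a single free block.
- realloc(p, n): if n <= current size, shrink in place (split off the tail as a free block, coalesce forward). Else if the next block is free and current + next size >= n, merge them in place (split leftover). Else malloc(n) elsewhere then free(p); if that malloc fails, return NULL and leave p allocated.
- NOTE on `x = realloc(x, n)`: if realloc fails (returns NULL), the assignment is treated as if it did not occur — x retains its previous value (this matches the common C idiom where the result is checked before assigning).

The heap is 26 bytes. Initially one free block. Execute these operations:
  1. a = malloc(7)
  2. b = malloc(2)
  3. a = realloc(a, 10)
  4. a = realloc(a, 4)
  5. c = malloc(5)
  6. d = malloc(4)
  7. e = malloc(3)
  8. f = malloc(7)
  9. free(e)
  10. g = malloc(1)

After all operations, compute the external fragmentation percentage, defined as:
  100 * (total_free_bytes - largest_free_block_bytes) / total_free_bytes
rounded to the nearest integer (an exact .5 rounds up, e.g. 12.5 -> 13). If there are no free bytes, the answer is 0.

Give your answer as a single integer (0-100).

Answer: 10

Derivation:
Op 1: a = malloc(7) -> a = 0; heap: [0-6 ALLOC][7-25 FREE]
Op 2: b = malloc(2) -> b = 7; heap: [0-6 ALLOC][7-8 ALLOC][9-25 FREE]
Op 3: a = realloc(a, 10) -> a = 9; heap: [0-6 FREE][7-8 ALLOC][9-18 ALLOC][19-25 FREE]
Op 4: a = realloc(a, 4) -> a = 9; heap: [0-6 FREE][7-8 ALLOC][9-12 ALLOC][13-25 FREE]
Op 5: c = malloc(5) -> c = 0; heap: [0-4 ALLOC][5-6 FREE][7-8 ALLOC][9-12 ALLOC][13-25 FREE]
Op 6: d = malloc(4) -> d = 13; heap: [0-4 ALLOC][5-6 FREE][7-8 ALLOC][9-12 ALLOC][13-16 ALLOC][17-25 FREE]
Op 7: e = malloc(3) -> e = 17; heap: [0-4 ALLOC][5-6 FREE][7-8 ALLOC][9-12 ALLOC][13-16 ALLOC][17-19 ALLOC][20-25 FREE]
Op 8: f = malloc(7) -> f = NULL; heap: [0-4 ALLOC][5-6 FREE][7-8 ALLOC][9-12 ALLOC][13-16 ALLOC][17-19 ALLOC][20-25 FREE]
Op 9: free(e) -> (freed e); heap: [0-4 ALLOC][5-6 FREE][7-8 ALLOC][9-12 ALLOC][13-16 ALLOC][17-25 FREE]
Op 10: g = malloc(1) -> g = 5; heap: [0-4 ALLOC][5-5 ALLOC][6-6 FREE][7-8 ALLOC][9-12 ALLOC][13-16 ALLOC][17-25 FREE]
Free blocks: [1 9] total_free=10 largest=9 -> 100*(10-9)/10 = 100/10 = 10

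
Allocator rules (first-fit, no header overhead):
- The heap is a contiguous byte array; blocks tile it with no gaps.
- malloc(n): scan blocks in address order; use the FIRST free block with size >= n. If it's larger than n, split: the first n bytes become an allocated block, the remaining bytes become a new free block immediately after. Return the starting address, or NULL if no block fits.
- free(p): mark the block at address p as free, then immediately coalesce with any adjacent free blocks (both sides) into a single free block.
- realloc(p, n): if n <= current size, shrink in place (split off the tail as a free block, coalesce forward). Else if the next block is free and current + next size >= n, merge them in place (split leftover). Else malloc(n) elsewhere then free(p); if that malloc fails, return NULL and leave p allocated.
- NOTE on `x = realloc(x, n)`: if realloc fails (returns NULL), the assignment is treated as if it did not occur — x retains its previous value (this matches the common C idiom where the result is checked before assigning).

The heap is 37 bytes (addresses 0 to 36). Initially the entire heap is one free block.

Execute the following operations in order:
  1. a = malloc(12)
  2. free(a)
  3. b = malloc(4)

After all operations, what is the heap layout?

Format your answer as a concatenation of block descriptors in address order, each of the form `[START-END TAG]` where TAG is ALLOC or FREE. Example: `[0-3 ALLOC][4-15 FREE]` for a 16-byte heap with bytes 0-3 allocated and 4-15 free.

Answer: [0-3 ALLOC][4-36 FREE]

Derivation:
Op 1: a = malloc(12) -> a = 0; heap: [0-11 ALLOC][12-36 FREE]
Op 2: free(a) -> (freed a); heap: [0-36 FREE]
Op 3: b = malloc(4) -> b = 0; heap: [0-3 ALLOC][4-36 FREE]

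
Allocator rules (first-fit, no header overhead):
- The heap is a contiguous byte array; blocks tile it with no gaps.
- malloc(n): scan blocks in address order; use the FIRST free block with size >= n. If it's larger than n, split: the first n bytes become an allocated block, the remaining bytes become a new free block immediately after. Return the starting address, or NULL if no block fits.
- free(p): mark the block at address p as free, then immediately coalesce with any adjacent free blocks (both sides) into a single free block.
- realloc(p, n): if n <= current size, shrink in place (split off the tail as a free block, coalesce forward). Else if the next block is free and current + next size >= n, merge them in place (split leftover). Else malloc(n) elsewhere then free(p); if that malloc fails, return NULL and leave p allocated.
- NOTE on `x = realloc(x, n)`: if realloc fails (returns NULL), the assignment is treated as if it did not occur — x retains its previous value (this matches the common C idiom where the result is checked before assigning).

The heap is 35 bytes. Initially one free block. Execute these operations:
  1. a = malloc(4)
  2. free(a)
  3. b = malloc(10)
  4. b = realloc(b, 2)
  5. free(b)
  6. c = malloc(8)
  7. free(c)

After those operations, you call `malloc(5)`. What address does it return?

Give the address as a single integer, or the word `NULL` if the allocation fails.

Answer: 0

Derivation:
Op 1: a = malloc(4) -> a = 0; heap: [0-3 ALLOC][4-34 FREE]
Op 2: free(a) -> (freed a); heap: [0-34 FREE]
Op 3: b = malloc(10) -> b = 0; heap: [0-9 ALLOC][10-34 FREE]
Op 4: b = realloc(b, 2) -> b = 0; heap: [0-1 ALLOC][2-34 FREE]
Op 5: free(b) -> (freed b); heap: [0-34 FREE]
Op 6: c = malloc(8) -> c = 0; heap: [0-7 ALLOC][8-34 FREE]
Op 7: free(c) -> (freed c); heap: [0-34 FREE]
malloc(5): first-fit scan over [0-34 FREE] -> 0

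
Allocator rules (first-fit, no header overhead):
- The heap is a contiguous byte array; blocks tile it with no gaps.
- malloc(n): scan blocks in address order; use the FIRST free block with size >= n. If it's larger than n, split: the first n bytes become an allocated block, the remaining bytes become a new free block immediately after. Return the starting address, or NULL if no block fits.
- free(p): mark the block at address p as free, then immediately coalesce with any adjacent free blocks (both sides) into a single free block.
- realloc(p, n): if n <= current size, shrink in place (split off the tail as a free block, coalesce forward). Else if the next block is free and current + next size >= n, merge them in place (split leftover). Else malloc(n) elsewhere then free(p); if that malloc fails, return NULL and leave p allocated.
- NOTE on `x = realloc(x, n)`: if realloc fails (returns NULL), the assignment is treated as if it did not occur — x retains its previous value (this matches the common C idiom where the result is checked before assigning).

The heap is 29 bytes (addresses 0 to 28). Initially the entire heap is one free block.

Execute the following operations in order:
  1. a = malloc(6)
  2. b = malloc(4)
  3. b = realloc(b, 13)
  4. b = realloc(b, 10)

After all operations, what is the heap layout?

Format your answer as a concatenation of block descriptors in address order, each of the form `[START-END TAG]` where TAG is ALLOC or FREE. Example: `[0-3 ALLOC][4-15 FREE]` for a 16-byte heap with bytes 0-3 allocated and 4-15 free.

Op 1: a = malloc(6) -> a = 0; heap: [0-5 ALLOC][6-28 FREE]
Op 2: b = malloc(4) -> b = 6; heap: [0-5 ALLOC][6-9 ALLOC][10-28 FREE]
Op 3: b = realloc(b, 13) -> b = 6; heap: [0-5 ALLOC][6-18 ALLOC][19-28 FREE]
Op 4: b = realloc(b, 10) -> b = 6; heap: [0-5 ALLOC][6-15 ALLOC][16-28 FREE]

Answer: [0-5 ALLOC][6-15 ALLOC][16-28 FREE]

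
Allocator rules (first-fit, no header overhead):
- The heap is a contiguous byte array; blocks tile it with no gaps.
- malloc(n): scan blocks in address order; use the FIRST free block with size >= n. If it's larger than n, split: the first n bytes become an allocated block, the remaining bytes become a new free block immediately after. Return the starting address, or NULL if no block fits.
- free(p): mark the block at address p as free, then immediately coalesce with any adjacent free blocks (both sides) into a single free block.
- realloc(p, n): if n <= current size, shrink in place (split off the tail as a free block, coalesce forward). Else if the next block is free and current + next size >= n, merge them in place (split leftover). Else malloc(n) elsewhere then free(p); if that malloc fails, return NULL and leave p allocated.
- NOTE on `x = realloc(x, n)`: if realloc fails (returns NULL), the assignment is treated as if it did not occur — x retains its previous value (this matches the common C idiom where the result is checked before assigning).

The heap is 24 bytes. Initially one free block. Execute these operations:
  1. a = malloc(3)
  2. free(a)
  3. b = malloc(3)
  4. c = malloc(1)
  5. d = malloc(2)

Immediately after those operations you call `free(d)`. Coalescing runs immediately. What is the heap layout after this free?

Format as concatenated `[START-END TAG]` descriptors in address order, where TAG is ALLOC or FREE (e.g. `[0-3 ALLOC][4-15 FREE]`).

Op 1: a = malloc(3) -> a = 0; heap: [0-2 ALLOC][3-23 FREE]
Op 2: free(a) -> (freed a); heap: [0-23 FREE]
Op 3: b = malloc(3) -> b = 0; heap: [0-2 ALLOC][3-23 FREE]
Op 4: c = malloc(1) -> c = 3; heap: [0-2 ALLOC][3-3 ALLOC][4-23 FREE]
Op 5: d = malloc(2) -> d = 4; heap: [0-2 ALLOC][3-3 ALLOC][4-5 ALLOC][6-23 FREE]
free(d): d = 4 -> block [4-5 ALLOC]; mark free, coalesce with adjacent free neighbors -> [0-2 ALLOC][3-3 ALLOC][4-23 FREE]

Answer: [0-2 ALLOC][3-3 ALLOC][4-23 FREE]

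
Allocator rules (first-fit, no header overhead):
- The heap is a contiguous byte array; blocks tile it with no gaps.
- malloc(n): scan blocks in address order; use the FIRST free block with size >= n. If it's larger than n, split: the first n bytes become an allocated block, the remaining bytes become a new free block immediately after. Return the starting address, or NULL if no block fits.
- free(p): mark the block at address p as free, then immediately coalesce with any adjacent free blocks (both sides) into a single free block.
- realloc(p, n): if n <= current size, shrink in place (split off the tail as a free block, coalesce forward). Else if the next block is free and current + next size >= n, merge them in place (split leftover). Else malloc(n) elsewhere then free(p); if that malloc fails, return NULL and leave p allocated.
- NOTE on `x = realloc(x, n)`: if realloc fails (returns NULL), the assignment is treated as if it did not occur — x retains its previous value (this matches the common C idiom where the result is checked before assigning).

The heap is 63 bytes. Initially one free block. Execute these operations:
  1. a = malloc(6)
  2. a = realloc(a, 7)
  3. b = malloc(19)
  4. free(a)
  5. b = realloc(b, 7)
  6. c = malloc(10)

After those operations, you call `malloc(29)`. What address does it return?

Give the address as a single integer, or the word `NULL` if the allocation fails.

Op 1: a = malloc(6) -> a = 0; heap: [0-5 ALLOC][6-62 FREE]
Op 2: a = realloc(a, 7) -> a = 0; heap: [0-6 ALLOC][7-62 FREE]
Op 3: b = malloc(19) -> b = 7; heap: [0-6 ALLOC][7-25 ALLOC][26-62 FREE]
Op 4: free(a) -> (freed a); heap: [0-6 FREE][7-25 ALLOC][26-62 FREE]
Op 5: b = realloc(b, 7) -> b = 7; heap: [0-6 FREE][7-13 ALLOC][14-62 FREE]
Op 6: c = malloc(10) -> c = 14; heap: [0-6 FREE][7-13 ALLOC][14-23 ALLOC][24-62 FREE]
malloc(29): first-fit scan over [0-6 FREE][7-13 ALLOC][14-23 ALLOC][24-62 FREE] -> 24

Answer: 24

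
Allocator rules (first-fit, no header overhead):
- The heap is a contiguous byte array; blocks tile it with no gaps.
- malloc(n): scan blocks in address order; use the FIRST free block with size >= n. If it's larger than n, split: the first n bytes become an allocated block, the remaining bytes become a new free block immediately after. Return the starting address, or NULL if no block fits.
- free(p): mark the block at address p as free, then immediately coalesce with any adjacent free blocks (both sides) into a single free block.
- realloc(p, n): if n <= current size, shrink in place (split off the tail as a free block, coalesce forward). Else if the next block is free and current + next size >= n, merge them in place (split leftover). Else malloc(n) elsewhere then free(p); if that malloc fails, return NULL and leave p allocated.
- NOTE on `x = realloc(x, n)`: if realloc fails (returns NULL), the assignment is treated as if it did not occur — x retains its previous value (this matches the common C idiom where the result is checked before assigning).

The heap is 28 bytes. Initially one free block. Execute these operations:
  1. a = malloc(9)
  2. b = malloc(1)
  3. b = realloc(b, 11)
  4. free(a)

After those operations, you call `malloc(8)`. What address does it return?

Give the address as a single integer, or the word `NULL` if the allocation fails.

Op 1: a = malloc(9) -> a = 0; heap: [0-8 ALLOC][9-27 FREE]
Op 2: b = malloc(1) -> b = 9; heap: [0-8 ALLOC][9-9 ALLOC][10-27 FREE]
Op 3: b = realloc(b, 11) -> b = 9; heap: [0-8 ALLOC][9-19 ALLOC][20-27 FREE]
Op 4: free(a) -> (freed a); heap: [0-8 FREE][9-19 ALLOC][20-27 FREE]
malloc(8): first-fit scan over [0-8 FREE][9-19 ALLOC][20-27 FREE] -> 0

Answer: 0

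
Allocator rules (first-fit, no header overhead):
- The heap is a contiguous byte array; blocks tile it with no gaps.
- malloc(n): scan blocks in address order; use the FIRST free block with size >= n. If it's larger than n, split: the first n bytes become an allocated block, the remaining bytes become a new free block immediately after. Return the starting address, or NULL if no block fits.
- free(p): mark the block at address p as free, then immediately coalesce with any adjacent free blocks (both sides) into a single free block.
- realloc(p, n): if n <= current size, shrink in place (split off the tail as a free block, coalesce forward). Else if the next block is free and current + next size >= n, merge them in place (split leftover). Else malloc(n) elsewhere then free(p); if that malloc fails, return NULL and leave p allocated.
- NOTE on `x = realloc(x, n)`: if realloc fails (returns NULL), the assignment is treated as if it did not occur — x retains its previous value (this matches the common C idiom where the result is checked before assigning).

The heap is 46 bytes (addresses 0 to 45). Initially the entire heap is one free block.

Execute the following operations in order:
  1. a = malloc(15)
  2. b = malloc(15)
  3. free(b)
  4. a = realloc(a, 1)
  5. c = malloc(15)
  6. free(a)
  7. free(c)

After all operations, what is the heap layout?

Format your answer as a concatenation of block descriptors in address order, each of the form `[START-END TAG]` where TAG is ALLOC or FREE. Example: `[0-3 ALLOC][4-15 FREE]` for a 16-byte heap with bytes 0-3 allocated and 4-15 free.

Op 1: a = malloc(15) -> a = 0; heap: [0-14 ALLOC][15-45 FREE]
Op 2: b = malloc(15) -> b = 15; heap: [0-14 ALLOC][15-29 ALLOC][30-45 FREE]
Op 3: free(b) -> (freed b); heap: [0-14 ALLOC][15-45 FREE]
Op 4: a = realloc(a, 1) -> a = 0; heap: [0-0 ALLOC][1-45 FREE]
Op 5: c = malloc(15) -> c = 1; heap: [0-0 ALLOC][1-15 ALLOC][16-45 FREE]
Op 6: free(a) -> (freed a); heap: [0-0 FREE][1-15 ALLOC][16-45 FREE]
Op 7: free(c) -> (freed c); heap: [0-45 FREE]

Answer: [0-45 FREE]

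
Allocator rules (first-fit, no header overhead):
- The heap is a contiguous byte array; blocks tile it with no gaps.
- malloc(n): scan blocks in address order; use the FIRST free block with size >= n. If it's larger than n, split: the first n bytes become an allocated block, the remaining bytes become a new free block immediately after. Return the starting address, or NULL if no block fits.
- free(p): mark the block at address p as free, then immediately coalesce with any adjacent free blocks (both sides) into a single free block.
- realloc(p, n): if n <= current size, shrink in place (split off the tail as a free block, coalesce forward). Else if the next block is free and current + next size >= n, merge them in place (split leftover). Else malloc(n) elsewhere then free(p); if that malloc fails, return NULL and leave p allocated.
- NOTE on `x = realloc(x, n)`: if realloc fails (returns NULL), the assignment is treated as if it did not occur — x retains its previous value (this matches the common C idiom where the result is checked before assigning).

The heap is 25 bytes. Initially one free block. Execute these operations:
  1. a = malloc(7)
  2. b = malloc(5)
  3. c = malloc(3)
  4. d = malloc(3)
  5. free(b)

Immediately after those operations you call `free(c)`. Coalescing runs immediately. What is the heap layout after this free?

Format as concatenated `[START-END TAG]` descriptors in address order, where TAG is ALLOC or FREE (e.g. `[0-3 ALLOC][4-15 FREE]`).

Answer: [0-6 ALLOC][7-14 FREE][15-17 ALLOC][18-24 FREE]

Derivation:
Op 1: a = malloc(7) -> a = 0; heap: [0-6 ALLOC][7-24 FREE]
Op 2: b = malloc(5) -> b = 7; heap: [0-6 ALLOC][7-11 ALLOC][12-24 FREE]
Op 3: c = malloc(3) -> c = 12; heap: [0-6 ALLOC][7-11 ALLOC][12-14 ALLOC][15-24 FREE]
Op 4: d = malloc(3) -> d = 15; heap: [0-6 ALLOC][7-11 ALLOC][12-14 ALLOC][15-17 ALLOC][18-24 FREE]
Op 5: free(b) -> (freed b); heap: [0-6 ALLOC][7-11 FREE][12-14 ALLOC][15-17 ALLOC][18-24 FREE]
free(c): c = 12 -> block [12-14 ALLOC]; mark free, coalesce with adjacent free neighbors -> [0-6 ALLOC][7-14 FREE][15-17 ALLOC][18-24 FREE]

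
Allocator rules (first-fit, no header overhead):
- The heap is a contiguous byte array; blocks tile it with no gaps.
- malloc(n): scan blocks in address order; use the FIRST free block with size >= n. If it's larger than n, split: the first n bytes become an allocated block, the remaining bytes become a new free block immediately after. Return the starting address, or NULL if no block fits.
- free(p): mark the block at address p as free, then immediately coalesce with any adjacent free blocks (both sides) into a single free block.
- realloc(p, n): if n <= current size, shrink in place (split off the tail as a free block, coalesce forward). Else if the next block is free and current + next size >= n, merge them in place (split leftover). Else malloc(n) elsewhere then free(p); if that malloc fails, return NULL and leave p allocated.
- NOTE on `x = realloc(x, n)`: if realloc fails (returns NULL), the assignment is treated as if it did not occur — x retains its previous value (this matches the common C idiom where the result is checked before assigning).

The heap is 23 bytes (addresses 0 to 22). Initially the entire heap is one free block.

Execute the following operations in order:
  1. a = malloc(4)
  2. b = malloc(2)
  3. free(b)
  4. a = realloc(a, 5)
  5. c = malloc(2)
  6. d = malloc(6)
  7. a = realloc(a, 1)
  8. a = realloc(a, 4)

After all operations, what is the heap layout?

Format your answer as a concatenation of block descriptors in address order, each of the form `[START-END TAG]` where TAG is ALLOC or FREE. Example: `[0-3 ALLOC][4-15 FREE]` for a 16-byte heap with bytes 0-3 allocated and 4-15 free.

Answer: [0-3 ALLOC][4-4 FREE][5-6 ALLOC][7-12 ALLOC][13-22 FREE]

Derivation:
Op 1: a = malloc(4) -> a = 0; heap: [0-3 ALLOC][4-22 FREE]
Op 2: b = malloc(2) -> b = 4; heap: [0-3 ALLOC][4-5 ALLOC][6-22 FREE]
Op 3: free(b) -> (freed b); heap: [0-3 ALLOC][4-22 FREE]
Op 4: a = realloc(a, 5) -> a = 0; heap: [0-4 ALLOC][5-22 FREE]
Op 5: c = malloc(2) -> c = 5; heap: [0-4 ALLOC][5-6 ALLOC][7-22 FREE]
Op 6: d = malloc(6) -> d = 7; heap: [0-4 ALLOC][5-6 ALLOC][7-12 ALLOC][13-22 FREE]
Op 7: a = realloc(a, 1) -> a = 0; heap: [0-0 ALLOC][1-4 FREE][5-6 ALLOC][7-12 ALLOC][13-22 FREE]
Op 8: a = realloc(a, 4) -> a = 0; heap: [0-3 ALLOC][4-4 FREE][5-6 ALLOC][7-12 ALLOC][13-22 FREE]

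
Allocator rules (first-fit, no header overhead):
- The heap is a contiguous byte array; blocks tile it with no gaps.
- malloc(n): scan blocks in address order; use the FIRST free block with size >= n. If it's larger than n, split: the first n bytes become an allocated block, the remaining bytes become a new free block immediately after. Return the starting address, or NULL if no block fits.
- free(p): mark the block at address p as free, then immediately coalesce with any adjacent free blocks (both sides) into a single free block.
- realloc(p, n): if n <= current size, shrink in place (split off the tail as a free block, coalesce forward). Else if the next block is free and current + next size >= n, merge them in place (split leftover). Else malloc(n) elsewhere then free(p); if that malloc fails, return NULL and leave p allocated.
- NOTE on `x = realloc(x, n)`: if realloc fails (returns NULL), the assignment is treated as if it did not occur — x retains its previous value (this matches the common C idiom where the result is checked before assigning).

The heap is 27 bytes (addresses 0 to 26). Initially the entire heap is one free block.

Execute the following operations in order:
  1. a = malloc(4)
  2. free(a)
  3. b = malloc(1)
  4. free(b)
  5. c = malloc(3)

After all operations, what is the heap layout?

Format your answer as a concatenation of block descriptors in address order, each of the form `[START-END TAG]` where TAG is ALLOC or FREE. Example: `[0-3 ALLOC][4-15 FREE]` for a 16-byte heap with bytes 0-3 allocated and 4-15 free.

Op 1: a = malloc(4) -> a = 0; heap: [0-3 ALLOC][4-26 FREE]
Op 2: free(a) -> (freed a); heap: [0-26 FREE]
Op 3: b = malloc(1) -> b = 0; heap: [0-0 ALLOC][1-26 FREE]
Op 4: free(b) -> (freed b); heap: [0-26 FREE]
Op 5: c = malloc(3) -> c = 0; heap: [0-2 ALLOC][3-26 FREE]

Answer: [0-2 ALLOC][3-26 FREE]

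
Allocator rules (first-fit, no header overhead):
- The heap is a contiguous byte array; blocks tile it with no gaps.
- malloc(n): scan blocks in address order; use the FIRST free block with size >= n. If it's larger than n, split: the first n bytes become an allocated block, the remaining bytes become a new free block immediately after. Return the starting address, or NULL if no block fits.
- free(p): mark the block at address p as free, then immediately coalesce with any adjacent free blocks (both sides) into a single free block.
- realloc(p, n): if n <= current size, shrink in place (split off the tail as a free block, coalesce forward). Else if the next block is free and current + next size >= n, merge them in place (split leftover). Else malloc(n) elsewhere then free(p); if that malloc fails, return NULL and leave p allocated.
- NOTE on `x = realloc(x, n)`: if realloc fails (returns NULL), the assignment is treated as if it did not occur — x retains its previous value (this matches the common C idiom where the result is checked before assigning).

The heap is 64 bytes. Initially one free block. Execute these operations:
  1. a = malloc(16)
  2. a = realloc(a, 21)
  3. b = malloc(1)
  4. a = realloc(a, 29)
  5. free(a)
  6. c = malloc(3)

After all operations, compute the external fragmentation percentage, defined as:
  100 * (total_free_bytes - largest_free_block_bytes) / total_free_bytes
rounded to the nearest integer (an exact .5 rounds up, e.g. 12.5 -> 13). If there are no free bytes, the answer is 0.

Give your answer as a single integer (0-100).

Op 1: a = malloc(16) -> a = 0; heap: [0-15 ALLOC][16-63 FREE]
Op 2: a = realloc(a, 21) -> a = 0; heap: [0-20 ALLOC][21-63 FREE]
Op 3: b = malloc(1) -> b = 21; heap: [0-20 ALLOC][21-21 ALLOC][22-63 FREE]
Op 4: a = realloc(a, 29) -> a = 22; heap: [0-20 FREE][21-21 ALLOC][22-50 ALLOC][51-63 FREE]
Op 5: free(a) -> (freed a); heap: [0-20 FREE][21-21 ALLOC][22-63 FREE]
Op 6: c = malloc(3) -> c = 0; heap: [0-2 ALLOC][3-20 FREE][21-21 ALLOC][22-63 FREE]
Free blocks: [18 42] total_free=60 largest=42 -> 100*(60-42)/60 = 1800/60 = 30

Answer: 30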